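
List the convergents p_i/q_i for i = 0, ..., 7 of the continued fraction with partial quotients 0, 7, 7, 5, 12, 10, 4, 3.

Using the convergent recurrence p_i = a_i*p_{i-1} + p_{i-2}, q_i = a_i*q_{i-1} + q_{i-2} with p_{-2}=0, p_{-1}=1, q_{-2}=1, q_{-1}=0:
  i=0: a_0=0, p_0 = 0*1 + 0 = 0, q_0 = 0*0 + 1 = 1.
  i=1: a_1=7, p_1 = 7*0 + 1 = 1, q_1 = 7*1 + 0 = 7.
  i=2: a_2=7, p_2 = 7*1 + 0 = 7, q_2 = 7*7 + 1 = 50.
  i=3: a_3=5, p_3 = 5*7 + 1 = 36, q_3 = 5*50 + 7 = 257.
  i=4: a_4=12, p_4 = 12*36 + 7 = 439, q_4 = 12*257 + 50 = 3134.
  i=5: a_5=10, p_5 = 10*439 + 36 = 4426, q_5 = 10*3134 + 257 = 31597.
  i=6: a_6=4, p_6 = 4*4426 + 439 = 18143, q_6 = 4*31597 + 3134 = 129522.
  i=7: a_7=3, p_7 = 3*18143 + 4426 = 58855, q_7 = 3*129522 + 31597 = 420163.

0/1, 1/7, 7/50, 36/257, 439/3134, 4426/31597, 18143/129522, 58855/420163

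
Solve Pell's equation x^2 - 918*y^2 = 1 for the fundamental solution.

(x, y) = (4120901, 136010)

First expand sqrt(918) as a continued fraction. With x_i = (sqrt(918) + m_i)/d_i and (m_0, d_0) = (0, 1): a_0 = floor(sqrt(918)) = 30, since 30^2 = 900 <= 918 < 961 = 31^2.
Iterate m_{i+1} = d_i*a_i - m_i, d_{i+1} = (918 - m_{i+1}^2)/d_i, a_{i+1} = floor((a_0 + m_{i+1})/d_{i+1}):
  m_1 = 1*30 - 0 = 30, d_1 = (918 - 30^2)/1 = 18/1 = 18, a_1 = floor((30 + 30)/18) = 3.
  m_2 = 18*3 - 30 = 24, d_2 = (918 - 24^2)/18 = 342/18 = 19, a_2 = floor((30 + 24)/19) = 2.
  m_3 = 19*2 - 24 = 14, d_3 = (918 - 14^2)/19 = 722/19 = 38, a_3 = floor((30 + 14)/38) = 1.
  m_4 = 38*1 - 14 = 24, d_4 = (918 - 24^2)/38 = 342/38 = 9, a_4 = floor((30 + 24)/9) = 6.
  m_5 = 9*6 - 24 = 30, d_5 = (918 - 30^2)/9 = 18/9 = 2, a_5 = floor((30 + 30)/2) = 30.
  m_6 = 2*30 - 30 = 30, d_6 = (918 - 30^2)/2 = 18/2 = 9, a_6 = floor((30 + 30)/9) = 6.
  m_7 = 9*6 - 30 = 24, d_7 = (918 - 24^2)/9 = 342/9 = 38, a_7 = floor((30 + 24)/38) = 1.
  m_8 = 38*1 - 24 = 14, d_8 = (918 - 14^2)/38 = 722/38 = 19, a_8 = floor((30 + 14)/19) = 2.
  m_9 = 19*2 - 14 = 24, d_9 = (918 - 24^2)/19 = 342/19 = 18, a_9 = floor((30 + 24)/18) = 3.
  m_10 = 18*3 - 24 = 30, d_10 = (918 - 30^2)/18 = 18/18 = 1, a_10 = floor((30 + 30)/1) = 60.
  m_11 = 1*60 - 30 = 30, d_11 = (918 - 30^2)/1 = 18/1 = 18: (m_11, d_11) = (m_1, d_1) = (30, 18), so from here the quotients repeat a_1, ..., a_10; the period length is 10.
So sqrt(918) = [30; (3, 2, 1, 6, 30, 6, 1, 2, 3, 60)] with period length k = 10.
k is even, so the fundamental solution of x^2 - 918y^2 = 1 is (p_{k-1}, q_{k-1}) = (p_9, q_9); compute convergents through index 9.
Convergents (p_i = a_i*p_{i-1} + p_{i-2}, q_i = a_i*q_{i-1} + q_{i-2} with p_{-2}=0, p_{-1}=1, q_{-2}=1, q_{-1}=0):
  i=0: a_0=30, p_0 = 30*1 + 0 = 30, q_0 = 30*0 + 1 = 1.
  i=1: a_1=3, p_1 = 3*30 + 1 = 91, q_1 = 3*1 + 0 = 3.
  i=2: a_2=2, p_2 = 2*91 + 30 = 212, q_2 = 2*3 + 1 = 7.
  i=3: a_3=1, p_3 = 1*212 + 91 = 303, q_3 = 1*7 + 3 = 10.
  i=4: a_4=6, p_4 = 6*303 + 212 = 2030, q_4 = 6*10 + 7 = 67.
  i=5: a_5=30, p_5 = 30*2030 + 303 = 61203, q_5 = 30*67 + 10 = 2020.
  i=6: a_6=6, p_6 = 6*61203 + 2030 = 369248, q_6 = 6*2020 + 67 = 12187.
  i=7: a_7=1, p_7 = 1*369248 + 61203 = 430451, q_7 = 1*12187 + 2020 = 14207.
  i=8: a_8=2, p_8 = 2*430451 + 369248 = 1230150, q_8 = 2*14207 + 12187 = 40601.
  i=9: a_9=3, p_9 = 3*1230150 + 430451 = 4120901, q_9 = 3*40601 + 14207 = 136010.
Check: 4120901^2 - 918*136010^2 = 16981825051801 - 16981825051800 = 1, so (x, y) = (4120901, 136010) solves the equation, and by the theorem it is the least positive solution.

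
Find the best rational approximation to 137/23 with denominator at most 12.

71/12

Expand x = 137/23 as a continued fraction with the Euclidean algorithm:
  137 = 5*23 + 22, so a_0 = 5.
  23 = 1*22 + 1, so a_1 = 1.
  22 = 22*1 + 0, so a_2 = 22.
so x = [5; 1, 22].
Convergents (p_i = a_i*p_{i-1} + p_{i-2}, q_i = a_i*q_{i-1} + q_{i-2} with p_{-2}=0, p_{-1}=1, q_{-2}=1, q_{-1}=0), until the denominator exceeds 12:
  i=0: a_0=5, p_0 = 5*1 + 0 = 5, q_0 = 5*0 + 1 = 1.
  i=1: a_1=1, p_1 = 1*5 + 1 = 6, q_1 = 1*1 + 0 = 1.
  i=2: a_2=22, p_2 = 22*6 + 5 = 137, q_2 = 22*1 + 1 = 23.
q_2 = 23 > 12, so the last convergent with denominator <= 12 is p_1/q_1 = 6/1.
The closest fraction with denominator <= 12 is either p_1/q_1 or the intermediate fraction (k*p_1 + p_0)/(k*q_1 + q_0) with the largest k >= 1 whose denominator stays <= 12; these approach x as k grows, and every other convergent or intermediate fraction in range is farther away.
Largest k: floor((12 - q_0)/q_1) = floor((12 - 1)/1) = 11.
That gives (11*6 + 5)/(11*1 + 1) = 71/12.
Compare the errors: |x - 6/1| = |137*1 - 6*23|/(23*1) = 1/23, and |x - 71/12| = |137*12 - 71*23|/(23*12) = 11/276.
Cross-multiplying, 11*23 = 253 < 276 = 1*276, so 11/276 is smaller: the intermediate fraction 71/12 is closer to x than 6/1.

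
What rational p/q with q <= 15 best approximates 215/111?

29/15

Expand x = 215/111 as a continued fraction with the Euclidean algorithm:
  215 = 1*111 + 104, so a_0 = 1.
  111 = 1*104 + 7, so a_1 = 1.
  104 = 14*7 + 6, so a_2 = 14.
  7 = 1*6 + 1, so a_3 = 1.
  6 = 6*1 + 0, so a_4 = 6.
so x = [1; 1, 14, 1, 6].
Convergents (p_i = a_i*p_{i-1} + p_{i-2}, q_i = a_i*q_{i-1} + q_{i-2} with p_{-2}=0, p_{-1}=1, q_{-2}=1, q_{-1}=0), until the denominator exceeds 15:
  i=0: a_0=1, p_0 = 1*1 + 0 = 1, q_0 = 1*0 + 1 = 1.
  i=1: a_1=1, p_1 = 1*1 + 1 = 2, q_1 = 1*1 + 0 = 1.
  i=2: a_2=14, p_2 = 14*2 + 1 = 29, q_2 = 14*1 + 1 = 15.
  i=3: a_3=1, p_3 = 1*29 + 2 = 31, q_3 = 1*15 + 1 = 16.
q_3 = 16 > 15, so the last convergent with denominator <= 15 is p_2/q_2 = 29/15.
The closest fraction with denominator <= 15 is either p_2/q_2 or the intermediate fraction (k*p_2 + p_1)/(k*q_2 + q_1) with the largest k >= 1 whose denominator stays <= 15; these approach x as k grows, and every other convergent or intermediate fraction in range is farther away.
Largest k: floor((15 - q_1)/q_2) = floor((15 - 1)/15) = 0.
Since k = 0, no intermediate fraction beyond p_2/q_2 has denominator <= 15, so the convergent 29/15 is the closest (its error is |215*15 - 29*111|/(111*15) = 6/1665).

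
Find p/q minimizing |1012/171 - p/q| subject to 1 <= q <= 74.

Expand x = 1012/171 as a continued fraction with the Euclidean algorithm:
  1012 = 5*171 + 157, so a_0 = 5.
  171 = 1*157 + 14, so a_1 = 1.
  157 = 11*14 + 3, so a_2 = 11.
  14 = 4*3 + 2, so a_3 = 4.
  3 = 1*2 + 1, so a_4 = 1.
  2 = 2*1 + 0, so a_5 = 2.
so x = [5; 1, 11, 4, 1, 2].
Convergents (p_i = a_i*p_{i-1} + p_{i-2}, q_i = a_i*q_{i-1} + q_{i-2} with p_{-2}=0, p_{-1}=1, q_{-2}=1, q_{-1}=0), until the denominator exceeds 74:
  i=0: a_0=5, p_0 = 5*1 + 0 = 5, q_0 = 5*0 + 1 = 1.
  i=1: a_1=1, p_1 = 1*5 + 1 = 6, q_1 = 1*1 + 0 = 1.
  i=2: a_2=11, p_2 = 11*6 + 5 = 71, q_2 = 11*1 + 1 = 12.
  i=3: a_3=4, p_3 = 4*71 + 6 = 290, q_3 = 4*12 + 1 = 49.
  i=4: a_4=1, p_4 = 1*290 + 71 = 361, q_4 = 1*49 + 12 = 61.
  i=5: a_5=2, p_5 = 2*361 + 290 = 1012, q_5 = 2*61 + 49 = 171.
q_5 = 171 > 74, so the last convergent with denominator <= 74 is p_4/q_4 = 361/61.
The closest fraction with denominator <= 74 is either p_4/q_4 or the intermediate fraction (k*p_4 + p_3)/(k*q_4 + q_3) with the largest k >= 1 whose denominator stays <= 74; these approach x as k grows, and every other convergent or intermediate fraction in range is farther away.
Largest k: floor((74 - q_3)/q_4) = floor((74 - 49)/61) = 0.
Since k = 0, no intermediate fraction beyond p_4/q_4 has denominator <= 74, so the convergent 361/61 is the closest (its error is |1012*61 - 361*171|/(171*61) = 1/10431).

361/61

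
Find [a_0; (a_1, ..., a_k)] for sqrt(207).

Write x_i = (sqrt(207) + m_i)/d_i with (m_0, d_0) = (0, 1). a_0 = floor(sqrt(207)) = 14, since 14^2 = 196 <= 207 < 225 = 15^2.
Iterate m_{i+1} = d_i*a_i - m_i, d_{i+1} = (207 - m_{i+1}^2)/d_i, a_{i+1} = floor((a_0 + m_{i+1})/d_{i+1}):
  m_1 = 1*14 - 0 = 14, d_1 = (207 - 14^2)/1 = 11/1 = 11, a_1 = floor((14 + 14)/11) = 2.
  m_2 = 11*2 - 14 = 8, d_2 = (207 - 8^2)/11 = 143/11 = 13, a_2 = floor((14 + 8)/13) = 1.
  m_3 = 13*1 - 8 = 5, d_3 = (207 - 5^2)/13 = 182/13 = 14, a_3 = floor((14 + 5)/14) = 1.
  m_4 = 14*1 - 5 = 9, d_4 = (207 - 9^2)/14 = 126/14 = 9, a_4 = floor((14 + 9)/9) = 2.
  m_5 = 9*2 - 9 = 9, d_5 = (207 - 9^2)/9 = 126/9 = 14, a_5 = floor((14 + 9)/14) = 1.
  m_6 = 14*1 - 9 = 5, d_6 = (207 - 5^2)/14 = 182/14 = 13, a_6 = floor((14 + 5)/13) = 1.
  m_7 = 13*1 - 5 = 8, d_7 = (207 - 8^2)/13 = 143/13 = 11, a_7 = floor((14 + 8)/11) = 2.
  m_8 = 11*2 - 8 = 14, d_8 = (207 - 14^2)/11 = 11/11 = 1, a_8 = floor((14 + 14)/1) = 28.
  m_9 = 1*28 - 14 = 14, d_9 = (207 - 14^2)/1 = 11/1 = 11: (m_9, d_9) = (m_1, d_1) = (14, 11), so from here the quotients repeat a_1, ..., a_8; the period length is 8.
Hence the expansion of sqrt(207) is a_0 = 14 followed by the repeating block 2, 1, 1, 2, 1, 1, 2, 28 (period 8).

[14; (2, 1, 1, 2, 1, 1, 2, 28)]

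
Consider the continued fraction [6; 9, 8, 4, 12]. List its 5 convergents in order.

Using the convergent recurrence p_i = a_i*p_{i-1} + p_{i-2}, q_i = a_i*q_{i-1} + q_{i-2} with p_{-2}=0, p_{-1}=1, q_{-2}=1, q_{-1}=0:
  i=0: a_0=6, p_0 = 6*1 + 0 = 6, q_0 = 6*0 + 1 = 1.
  i=1: a_1=9, p_1 = 9*6 + 1 = 55, q_1 = 9*1 + 0 = 9.
  i=2: a_2=8, p_2 = 8*55 + 6 = 446, q_2 = 8*9 + 1 = 73.
  i=3: a_3=4, p_3 = 4*446 + 55 = 1839, q_3 = 4*73 + 9 = 301.
  i=4: a_4=12, p_4 = 12*1839 + 446 = 22514, q_4 = 12*301 + 73 = 3685.

6/1, 55/9, 446/73, 1839/301, 22514/3685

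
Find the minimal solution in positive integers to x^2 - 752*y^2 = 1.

First expand sqrt(752) as a continued fraction. With x_i = (sqrt(752) + m_i)/d_i and (m_0, d_0) = (0, 1): a_0 = floor(sqrt(752)) = 27, since 27^2 = 729 <= 752 < 784 = 28^2.
Iterate m_{i+1} = d_i*a_i - m_i, d_{i+1} = (752 - m_{i+1}^2)/d_i, a_{i+1} = floor((a_0 + m_{i+1})/d_{i+1}):
  m_1 = 1*27 - 0 = 27, d_1 = (752 - 27^2)/1 = 23/1 = 23, a_1 = floor((27 + 27)/23) = 2.
  m_2 = 23*2 - 27 = 19, d_2 = (752 - 19^2)/23 = 391/23 = 17, a_2 = floor((27 + 19)/17) = 2.
  m_3 = 17*2 - 19 = 15, d_3 = (752 - 15^2)/17 = 527/17 = 31, a_3 = floor((27 + 15)/31) = 1.
  m_4 = 31*1 - 15 = 16, d_4 = (752 - 16^2)/31 = 496/31 = 16, a_4 = floor((27 + 16)/16) = 2.
  m_5 = 16*2 - 16 = 16, d_5 = (752 - 16^2)/16 = 496/16 = 31, a_5 = floor((27 + 16)/31) = 1.
  m_6 = 31*1 - 16 = 15, d_6 = (752 - 15^2)/31 = 527/31 = 17, a_6 = floor((27 + 15)/17) = 2.
  m_7 = 17*2 - 15 = 19, d_7 = (752 - 19^2)/17 = 391/17 = 23, a_7 = floor((27 + 19)/23) = 2.
  m_8 = 23*2 - 19 = 27, d_8 = (752 - 27^2)/23 = 23/23 = 1, a_8 = floor((27 + 27)/1) = 54.
  m_9 = 1*54 - 27 = 27, d_9 = (752 - 27^2)/1 = 23/1 = 23: (m_9, d_9) = (m_1, d_1) = (27, 23), so from here the quotients repeat a_1, ..., a_8; the period length is 8.
So sqrt(752) = [27; (2, 2, 1, 2, 1, 2, 2, 54)] with period length k = 8.
k is even, so the fundamental solution of x^2 - 752y^2 = 1 is (p_{k-1}, q_{k-1}) = (p_7, q_7); compute convergents through index 7.
Convergents (p_i = a_i*p_{i-1} + p_{i-2}, q_i = a_i*q_{i-1} + q_{i-2} with p_{-2}=0, p_{-1}=1, q_{-2}=1, q_{-1}=0):
  i=0: a_0=27, p_0 = 27*1 + 0 = 27, q_0 = 27*0 + 1 = 1.
  i=1: a_1=2, p_1 = 2*27 + 1 = 55, q_1 = 2*1 + 0 = 2.
  i=2: a_2=2, p_2 = 2*55 + 27 = 137, q_2 = 2*2 + 1 = 5.
  i=3: a_3=1, p_3 = 1*137 + 55 = 192, q_3 = 1*5 + 2 = 7.
  i=4: a_4=2, p_4 = 2*192 + 137 = 521, q_4 = 2*7 + 5 = 19.
  i=5: a_5=1, p_5 = 1*521 + 192 = 713, q_5 = 1*19 + 7 = 26.
  i=6: a_6=2, p_6 = 2*713 + 521 = 1947, q_6 = 2*26 + 19 = 71.
  i=7: a_7=2, p_7 = 2*1947 + 713 = 4607, q_7 = 2*71 + 26 = 168.
Check: 4607^2 - 752*168^2 = 21224449 - 21224448 = 1, so (x, y) = (4607, 168) solves the equation, and by the theorem it is the least positive solution.

(x, y) = (4607, 168)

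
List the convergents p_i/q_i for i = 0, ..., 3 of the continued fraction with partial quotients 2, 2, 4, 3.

2/1, 5/2, 22/9, 71/29

Using the convergent recurrence p_i = a_i*p_{i-1} + p_{i-2}, q_i = a_i*q_{i-1} + q_{i-2} with p_{-2}=0, p_{-1}=1, q_{-2}=1, q_{-1}=0:
  i=0: a_0=2, p_0 = 2*1 + 0 = 2, q_0 = 2*0 + 1 = 1.
  i=1: a_1=2, p_1 = 2*2 + 1 = 5, q_1 = 2*1 + 0 = 2.
  i=2: a_2=4, p_2 = 4*5 + 2 = 22, q_2 = 4*2 + 1 = 9.
  i=3: a_3=3, p_3 = 3*22 + 5 = 71, q_3 = 3*9 + 2 = 29.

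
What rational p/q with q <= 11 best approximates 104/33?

22/7

Expand x = 104/33 as a continued fraction with the Euclidean algorithm:
  104 = 3*33 + 5, so a_0 = 3.
  33 = 6*5 + 3, so a_1 = 6.
  5 = 1*3 + 2, so a_2 = 1.
  3 = 1*2 + 1, so a_3 = 1.
  2 = 2*1 + 0, so a_4 = 2.
so x = [3; 6, 1, 1, 2].
Convergents (p_i = a_i*p_{i-1} + p_{i-2}, q_i = a_i*q_{i-1} + q_{i-2} with p_{-2}=0, p_{-1}=1, q_{-2}=1, q_{-1}=0), until the denominator exceeds 11:
  i=0: a_0=3, p_0 = 3*1 + 0 = 3, q_0 = 3*0 + 1 = 1.
  i=1: a_1=6, p_1 = 6*3 + 1 = 19, q_1 = 6*1 + 0 = 6.
  i=2: a_2=1, p_2 = 1*19 + 3 = 22, q_2 = 1*6 + 1 = 7.
  i=3: a_3=1, p_3 = 1*22 + 19 = 41, q_3 = 1*7 + 6 = 13.
q_3 = 13 > 11, so the last convergent with denominator <= 11 is p_2/q_2 = 22/7.
The closest fraction with denominator <= 11 is either p_2/q_2 or the intermediate fraction (k*p_2 + p_1)/(k*q_2 + q_1) with the largest k >= 1 whose denominator stays <= 11; these approach x as k grows, and every other convergent or intermediate fraction in range is farther away.
Largest k: floor((11 - q_1)/q_2) = floor((11 - 6)/7) = 0.
Since k = 0, no intermediate fraction beyond p_2/q_2 has denominator <= 11, so the convergent 22/7 is the closest (its error is |104*7 - 22*33|/(33*7) = 2/231).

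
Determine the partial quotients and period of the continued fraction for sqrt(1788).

[42; (3, 1, 1, 20, 1, 1, 3, 84)]

Write x_i = (sqrt(1788) + m_i)/d_i with (m_0, d_0) = (0, 1). a_0 = floor(sqrt(1788)) = 42, since 42^2 = 1764 <= 1788 < 1849 = 43^2.
Iterate m_{i+1} = d_i*a_i - m_i, d_{i+1} = (1788 - m_{i+1}^2)/d_i, a_{i+1} = floor((a_0 + m_{i+1})/d_{i+1}):
  m_1 = 1*42 - 0 = 42, d_1 = (1788 - 42^2)/1 = 24/1 = 24, a_1 = floor((42 + 42)/24) = 3.
  m_2 = 24*3 - 42 = 30, d_2 = (1788 - 30^2)/24 = 888/24 = 37, a_2 = floor((42 + 30)/37) = 1.
  m_3 = 37*1 - 30 = 7, d_3 = (1788 - 7^2)/37 = 1739/37 = 47, a_3 = floor((42 + 7)/47) = 1.
  m_4 = 47*1 - 7 = 40, d_4 = (1788 - 40^2)/47 = 188/47 = 4, a_4 = floor((42 + 40)/4) = 20.
  m_5 = 4*20 - 40 = 40, d_5 = (1788 - 40^2)/4 = 188/4 = 47, a_5 = floor((42 + 40)/47) = 1.
  m_6 = 47*1 - 40 = 7, d_6 = (1788 - 7^2)/47 = 1739/47 = 37, a_6 = floor((42 + 7)/37) = 1.
  m_7 = 37*1 - 7 = 30, d_7 = (1788 - 30^2)/37 = 888/37 = 24, a_7 = floor((42 + 30)/24) = 3.
  m_8 = 24*3 - 30 = 42, d_8 = (1788 - 42^2)/24 = 24/24 = 1, a_8 = floor((42 + 42)/1) = 84.
  m_9 = 1*84 - 42 = 42, d_9 = (1788 - 42^2)/1 = 24/1 = 24: (m_9, d_9) = (m_1, d_1) = (42, 24), so from here the quotients repeat a_1, ..., a_8; the period length is 8.
Hence the expansion of sqrt(1788) is a_0 = 42 followed by the repeating block 3, 1, 1, 20, 1, 1, 3, 84 (period 8).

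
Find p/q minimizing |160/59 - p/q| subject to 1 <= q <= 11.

Expand x = 160/59 as a continued fraction with the Euclidean algorithm:
  160 = 2*59 + 42, so a_0 = 2.
  59 = 1*42 + 17, so a_1 = 1.
  42 = 2*17 + 8, so a_2 = 2.
  17 = 2*8 + 1, so a_3 = 2.
  8 = 8*1 + 0, so a_4 = 8.
so x = [2; 1, 2, 2, 8].
Convergents (p_i = a_i*p_{i-1} + p_{i-2}, q_i = a_i*q_{i-1} + q_{i-2} with p_{-2}=0, p_{-1}=1, q_{-2}=1, q_{-1}=0), until the denominator exceeds 11:
  i=0: a_0=2, p_0 = 2*1 + 0 = 2, q_0 = 2*0 + 1 = 1.
  i=1: a_1=1, p_1 = 1*2 + 1 = 3, q_1 = 1*1 + 0 = 1.
  i=2: a_2=2, p_2 = 2*3 + 2 = 8, q_2 = 2*1 + 1 = 3.
  i=3: a_3=2, p_3 = 2*8 + 3 = 19, q_3 = 2*3 + 1 = 7.
  i=4: a_4=8, p_4 = 8*19 + 8 = 160, q_4 = 8*7 + 3 = 59.
q_4 = 59 > 11, so the last convergent with denominator <= 11 is p_3/q_3 = 19/7.
The closest fraction with denominator <= 11 is either p_3/q_3 or the intermediate fraction (k*p_3 + p_2)/(k*q_3 + q_2) with the largest k >= 1 whose denominator stays <= 11; these approach x as k grows, and every other convergent or intermediate fraction in range is farther away.
Largest k: floor((11 - q_2)/q_3) = floor((11 - 3)/7) = 1.
That gives (1*19 + 8)/(1*7 + 3) = 27/10.
Compare the errors: |x - 19/7| = |160*7 - 19*59|/(59*7) = 1/413, and |x - 27/10| = |160*10 - 27*59|/(59*10) = 7/590.
Cross-multiplying, 1*590 = 590 < 2891 = 7*413, so 1/413 is smaller: the convergent 19/7 is closer to x than 27/10.

19/7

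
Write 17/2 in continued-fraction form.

Run the Euclidean algorithm on 17 and 2; the successive quotients are the partial quotients a_0, a_1, ... (each step inverts the fractional part left over by the previous one):
  17 = 8*2 + 1, so a_0 = 8.
  2 = 2*1 + 0, so a_1 = 2.
The remainder reaches 0 after 2 divisions, so the expansion has 2 partial quotients, read off in order.

[8; 2]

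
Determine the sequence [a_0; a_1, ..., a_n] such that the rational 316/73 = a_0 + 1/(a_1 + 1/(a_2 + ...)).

[4; 3, 24]

Run the Euclidean algorithm on 316 and 73; the successive quotients are the partial quotients a_0, a_1, ... (each step inverts the fractional part left over by the previous one):
  316 = 4*73 + 24, so a_0 = 4.
  73 = 3*24 + 1, so a_1 = 3.
  24 = 24*1 + 0, so a_2 = 24.
The remainder reaches 0 after 3 divisions, so the expansion has 3 partial quotients, read off in order.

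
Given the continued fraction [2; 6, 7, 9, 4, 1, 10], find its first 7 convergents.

Using the convergent recurrence p_i = a_i*p_{i-1} + p_{i-2}, q_i = a_i*q_{i-1} + q_{i-2} with p_{-2}=0, p_{-1}=1, q_{-2}=1, q_{-1}=0:
  i=0: a_0=2, p_0 = 2*1 + 0 = 2, q_0 = 2*0 + 1 = 1.
  i=1: a_1=6, p_1 = 6*2 + 1 = 13, q_1 = 6*1 + 0 = 6.
  i=2: a_2=7, p_2 = 7*13 + 2 = 93, q_2 = 7*6 + 1 = 43.
  i=3: a_3=9, p_3 = 9*93 + 13 = 850, q_3 = 9*43 + 6 = 393.
  i=4: a_4=4, p_4 = 4*850 + 93 = 3493, q_4 = 4*393 + 43 = 1615.
  i=5: a_5=1, p_5 = 1*3493 + 850 = 4343, q_5 = 1*1615 + 393 = 2008.
  i=6: a_6=10, p_6 = 10*4343 + 3493 = 46923, q_6 = 10*2008 + 1615 = 21695.

2/1, 13/6, 93/43, 850/393, 3493/1615, 4343/2008, 46923/21695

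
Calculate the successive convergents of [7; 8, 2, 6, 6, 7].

7/1, 57/8, 121/17, 783/110, 4819/677, 34516/4849

Using the convergent recurrence p_i = a_i*p_{i-1} + p_{i-2}, q_i = a_i*q_{i-1} + q_{i-2} with p_{-2}=0, p_{-1}=1, q_{-2}=1, q_{-1}=0:
  i=0: a_0=7, p_0 = 7*1 + 0 = 7, q_0 = 7*0 + 1 = 1.
  i=1: a_1=8, p_1 = 8*7 + 1 = 57, q_1 = 8*1 + 0 = 8.
  i=2: a_2=2, p_2 = 2*57 + 7 = 121, q_2 = 2*8 + 1 = 17.
  i=3: a_3=6, p_3 = 6*121 + 57 = 783, q_3 = 6*17 + 8 = 110.
  i=4: a_4=6, p_4 = 6*783 + 121 = 4819, q_4 = 6*110 + 17 = 677.
  i=5: a_5=7, p_5 = 7*4819 + 783 = 34516, q_5 = 7*677 + 110 = 4849.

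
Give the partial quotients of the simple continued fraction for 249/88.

Run the Euclidean algorithm on 249 and 88; the successive quotients are the partial quotients a_0, a_1, ... (each step inverts the fractional part left over by the previous one):
  249 = 2*88 + 73, so a_0 = 2.
  88 = 1*73 + 15, so a_1 = 1.
  73 = 4*15 + 13, so a_2 = 4.
  15 = 1*13 + 2, so a_3 = 1.
  13 = 6*2 + 1, so a_4 = 6.
  2 = 2*1 + 0, so a_5 = 2.
The remainder reaches 0 after 6 divisions, so the expansion has 6 partial quotients, read off in order.

[2; 1, 4, 1, 6, 2]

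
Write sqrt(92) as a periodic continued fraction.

[9; (1, 1, 2, 4, 2, 1, 1, 18)]

Write x_i = (sqrt(92) + m_i)/d_i with (m_0, d_0) = (0, 1). a_0 = floor(sqrt(92)) = 9, since 9^2 = 81 <= 92 < 100 = 10^2.
Iterate m_{i+1} = d_i*a_i - m_i, d_{i+1} = (92 - m_{i+1}^2)/d_i, a_{i+1} = floor((a_0 + m_{i+1})/d_{i+1}):
  m_1 = 1*9 - 0 = 9, d_1 = (92 - 9^2)/1 = 11/1 = 11, a_1 = floor((9 + 9)/11) = 1.
  m_2 = 11*1 - 9 = 2, d_2 = (92 - 2^2)/11 = 88/11 = 8, a_2 = floor((9 + 2)/8) = 1.
  m_3 = 8*1 - 2 = 6, d_3 = (92 - 6^2)/8 = 56/8 = 7, a_3 = floor((9 + 6)/7) = 2.
  m_4 = 7*2 - 6 = 8, d_4 = (92 - 8^2)/7 = 28/7 = 4, a_4 = floor((9 + 8)/4) = 4.
  m_5 = 4*4 - 8 = 8, d_5 = (92 - 8^2)/4 = 28/4 = 7, a_5 = floor((9 + 8)/7) = 2.
  m_6 = 7*2 - 8 = 6, d_6 = (92 - 6^2)/7 = 56/7 = 8, a_6 = floor((9 + 6)/8) = 1.
  m_7 = 8*1 - 6 = 2, d_7 = (92 - 2^2)/8 = 88/8 = 11, a_7 = floor((9 + 2)/11) = 1.
  m_8 = 11*1 - 2 = 9, d_8 = (92 - 9^2)/11 = 11/11 = 1, a_8 = floor((9 + 9)/1) = 18.
  m_9 = 1*18 - 9 = 9, d_9 = (92 - 9^2)/1 = 11/1 = 11: (m_9, d_9) = (m_1, d_1) = (9, 11), so from here the quotients repeat a_1, ..., a_8; the period length is 8.
Hence the expansion of sqrt(92) is a_0 = 9 followed by the repeating block 1, 1, 2, 4, 2, 1, 1, 18 (period 8).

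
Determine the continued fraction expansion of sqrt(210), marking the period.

Write x_i = (sqrt(210) + m_i)/d_i with (m_0, d_0) = (0, 1). a_0 = floor(sqrt(210)) = 14, since 14^2 = 196 <= 210 < 225 = 15^2.
Iterate m_{i+1} = d_i*a_i - m_i, d_{i+1} = (210 - m_{i+1}^2)/d_i, a_{i+1} = floor((a_0 + m_{i+1})/d_{i+1}):
  m_1 = 1*14 - 0 = 14, d_1 = (210 - 14^2)/1 = 14/1 = 14, a_1 = floor((14 + 14)/14) = 2.
  m_2 = 14*2 - 14 = 14, d_2 = (210 - 14^2)/14 = 14/14 = 1, a_2 = floor((14 + 14)/1) = 28.
  m_3 = 1*28 - 14 = 14, d_3 = (210 - 14^2)/1 = 14/1 = 14: (m_3, d_3) = (m_1, d_1) = (14, 14), so from here the quotients repeat a_1, a_2; the period length is 2.
Hence the expansion of sqrt(210) is a_0 = 14 followed by the repeating block 2, 28 (period 2).

[14; (2, 28)]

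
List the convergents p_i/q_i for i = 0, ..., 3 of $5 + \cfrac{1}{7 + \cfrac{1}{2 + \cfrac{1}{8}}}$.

5/1, 36/7, 77/15, 652/127

Using the convergent recurrence p_i = a_i*p_{i-1} + p_{i-2}, q_i = a_i*q_{i-1} + q_{i-2} with p_{-2}=0, p_{-1}=1, q_{-2}=1, q_{-1}=0:
  i=0: a_0=5, p_0 = 5*1 + 0 = 5, q_0 = 5*0 + 1 = 1.
  i=1: a_1=7, p_1 = 7*5 + 1 = 36, q_1 = 7*1 + 0 = 7.
  i=2: a_2=2, p_2 = 2*36 + 5 = 77, q_2 = 2*7 + 1 = 15.
  i=3: a_3=8, p_3 = 8*77 + 36 = 652, q_3 = 8*15 + 7 = 127.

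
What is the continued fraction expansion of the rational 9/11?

Run the Euclidean algorithm on 9 and 11; the successive quotients are the partial quotients a_0, a_1, ... (each step inverts the fractional part left over by the previous one):
  9 = 0*11 + 9, so a_0 = 0.
  11 = 1*9 + 2, so a_1 = 1.
  9 = 4*2 + 1, so a_2 = 4.
  2 = 2*1 + 0, so a_3 = 2.
The remainder reaches 0 after 4 divisions, so the expansion has 4 partial quotients, read off in order.

[0; 1, 4, 2]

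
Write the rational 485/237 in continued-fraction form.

Run the Euclidean algorithm on 485 and 237; the successive quotients are the partial quotients a_0, a_1, ... (each step inverts the fractional part left over by the previous one):
  485 = 2*237 + 11, so a_0 = 2.
  237 = 21*11 + 6, so a_1 = 21.
  11 = 1*6 + 5, so a_2 = 1.
  6 = 1*5 + 1, so a_3 = 1.
  5 = 5*1 + 0, so a_4 = 5.
The remainder reaches 0 after 5 divisions, so the expansion has 5 partial quotients, read off in order.

[2; 21, 1, 1, 5]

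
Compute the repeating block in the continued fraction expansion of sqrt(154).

Write x_i = (sqrt(154) + m_i)/d_i with (m_0, d_0) = (0, 1). a_0 = floor(sqrt(154)) = 12, since 12^2 = 144 <= 154 < 169 = 13^2.
Iterate m_{i+1} = d_i*a_i - m_i, d_{i+1} = (154 - m_{i+1}^2)/d_i, a_{i+1} = floor((a_0 + m_{i+1})/d_{i+1}):
  m_1 = 1*12 - 0 = 12, d_1 = (154 - 12^2)/1 = 10/1 = 10, a_1 = floor((12 + 12)/10) = 2.
  m_2 = 10*2 - 12 = 8, d_2 = (154 - 8^2)/10 = 90/10 = 9, a_2 = floor((12 + 8)/9) = 2.
  m_3 = 9*2 - 8 = 10, d_3 = (154 - 10^2)/9 = 54/9 = 6, a_3 = floor((12 + 10)/6) = 3.
  m_4 = 6*3 - 10 = 8, d_4 = (154 - 8^2)/6 = 90/6 = 15, a_4 = floor((12 + 8)/15) = 1.
  m_5 = 15*1 - 8 = 7, d_5 = (154 - 7^2)/15 = 105/15 = 7, a_5 = floor((12 + 7)/7) = 2.
  m_6 = 7*2 - 7 = 7, d_6 = (154 - 7^2)/7 = 105/7 = 15, a_6 = floor((12 + 7)/15) = 1.
  m_7 = 15*1 - 7 = 8, d_7 = (154 - 8^2)/15 = 90/15 = 6, a_7 = floor((12 + 8)/6) = 3.
  m_8 = 6*3 - 8 = 10, d_8 = (154 - 10^2)/6 = 54/6 = 9, a_8 = floor((12 + 10)/9) = 2.
  m_9 = 9*2 - 10 = 8, d_9 = (154 - 8^2)/9 = 90/9 = 10, a_9 = floor((12 + 8)/10) = 2.
  m_10 = 10*2 - 8 = 12, d_10 = (154 - 12^2)/10 = 10/10 = 1, a_10 = floor((12 + 12)/1) = 24.
  m_11 = 1*24 - 12 = 12, d_11 = (154 - 12^2)/1 = 10/1 = 10: (m_11, d_11) = (m_1, d_1) = (12, 10), so from here the quotients repeat a_1, ..., a_10; the period length is 10.
Hence the expansion of sqrt(154) is a_0 = 12 followed by the repeating block 2, 2, 3, 1, 2, 1, 3, 2, 2, 24 (period 10).

[12; (2, 2, 3, 1, 2, 1, 3, 2, 2, 24)]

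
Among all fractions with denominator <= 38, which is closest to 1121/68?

Expand x = 1121/68 as a continued fraction with the Euclidean algorithm:
  1121 = 16*68 + 33, so a_0 = 16.
  68 = 2*33 + 2, so a_1 = 2.
  33 = 16*2 + 1, so a_2 = 16.
  2 = 2*1 + 0, so a_3 = 2.
so x = [16; 2, 16, 2].
Convergents (p_i = a_i*p_{i-1} + p_{i-2}, q_i = a_i*q_{i-1} + q_{i-2} with p_{-2}=0, p_{-1}=1, q_{-2}=1, q_{-1}=0), until the denominator exceeds 38:
  i=0: a_0=16, p_0 = 16*1 + 0 = 16, q_0 = 16*0 + 1 = 1.
  i=1: a_1=2, p_1 = 2*16 + 1 = 33, q_1 = 2*1 + 0 = 2.
  i=2: a_2=16, p_2 = 16*33 + 16 = 544, q_2 = 16*2 + 1 = 33.
  i=3: a_3=2, p_3 = 2*544 + 33 = 1121, q_3 = 2*33 + 2 = 68.
q_3 = 68 > 38, so the last convergent with denominator <= 38 is p_2/q_2 = 544/33.
The closest fraction with denominator <= 38 is either p_2/q_2 or the intermediate fraction (k*p_2 + p_1)/(k*q_2 + q_1) with the largest k >= 1 whose denominator stays <= 38; these approach x as k grows, and every other convergent or intermediate fraction in range is farther away.
Largest k: floor((38 - q_1)/q_2) = floor((38 - 2)/33) = 1.
That gives (1*544 + 33)/(1*33 + 2) = 577/35.
Compare the errors: |x - 544/33| = |1121*33 - 544*68|/(68*33) = 1/2244, and |x - 577/35| = |1121*35 - 577*68|/(68*35) = 1/2380.
Cross-multiplying, 1*2244 = 2244 < 2380 = 1*2380, so 1/2380 is smaller: the intermediate fraction 577/35 is closer to x than 544/33.

577/35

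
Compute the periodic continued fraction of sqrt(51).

[7; (7, 14)]

Write x_i = (sqrt(51) + m_i)/d_i with (m_0, d_0) = (0, 1). a_0 = floor(sqrt(51)) = 7, since 7^2 = 49 <= 51 < 64 = 8^2.
Iterate m_{i+1} = d_i*a_i - m_i, d_{i+1} = (51 - m_{i+1}^2)/d_i, a_{i+1} = floor((a_0 + m_{i+1})/d_{i+1}):
  m_1 = 1*7 - 0 = 7, d_1 = (51 - 7^2)/1 = 2/1 = 2, a_1 = floor((7 + 7)/2) = 7.
  m_2 = 2*7 - 7 = 7, d_2 = (51 - 7^2)/2 = 2/2 = 1, a_2 = floor((7 + 7)/1) = 14.
  m_3 = 1*14 - 7 = 7, d_3 = (51 - 7^2)/1 = 2/1 = 2: (m_3, d_3) = (m_1, d_1) = (7, 2), so from here the quotients repeat a_1, a_2; the period length is 2.
Hence the expansion of sqrt(51) is a_0 = 7 followed by the repeating block 7, 14 (period 2).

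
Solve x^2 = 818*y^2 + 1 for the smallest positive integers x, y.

First expand sqrt(818) as a continued fraction. With x_i = (sqrt(818) + m_i)/d_i and (m_0, d_0) = (0, 1): a_0 = floor(sqrt(818)) = 28, since 28^2 = 784 <= 818 < 841 = 29^2.
Iterate m_{i+1} = d_i*a_i - m_i, d_{i+1} = (818 - m_{i+1}^2)/d_i, a_{i+1} = floor((a_0 + m_{i+1})/d_{i+1}):
  m_1 = 1*28 - 0 = 28, d_1 = (818 - 28^2)/1 = 34/1 = 34, a_1 = floor((28 + 28)/34) = 1.
  m_2 = 34*1 - 28 = 6, d_2 = (818 - 6^2)/34 = 782/34 = 23, a_2 = floor((28 + 6)/23) = 1.
  m_3 = 23*1 - 6 = 17, d_3 = (818 - 17^2)/23 = 529/23 = 23, a_3 = floor((28 + 17)/23) = 1.
  m_4 = 23*1 - 17 = 6, d_4 = (818 - 6^2)/23 = 782/23 = 34, a_4 = floor((28 + 6)/34) = 1.
  m_5 = 34*1 - 6 = 28, d_5 = (818 - 28^2)/34 = 34/34 = 1, a_5 = floor((28 + 28)/1) = 56.
  m_6 = 1*56 - 28 = 28, d_6 = (818 - 28^2)/1 = 34/1 = 34: (m_6, d_6) = (m_1, d_1) = (28, 34), so from here the quotients repeat a_1, ..., a_5; the period length is 5.
So sqrt(818) = [28; (1, 1, 1, 1, 56)] with period length k = 5.
k is odd, so (p_{k-1}, q_{k-1}) only solves x^2 - 818y^2 = -1 and the fundamental solution of x^2 - 818y^2 = 1 is (p_{2k-1}, q_{2k-1}) = (p_9, q_9); compute convergents through index 9, running through the period twice.
Convergents (p_i = a_i*p_{i-1} + p_{i-2}, q_i = a_i*q_{i-1} + q_{i-2} with p_{-2}=0, p_{-1}=1, q_{-2}=1, q_{-1}=0):
  i=0: a_0=28, p_0 = 28*1 + 0 = 28, q_0 = 28*0 + 1 = 1.
  i=1: a_1=1, p_1 = 1*28 + 1 = 29, q_1 = 1*1 + 0 = 1.
  i=2: a_2=1, p_2 = 1*29 + 28 = 57, q_2 = 1*1 + 1 = 2.
  i=3: a_3=1, p_3 = 1*57 + 29 = 86, q_3 = 1*2 + 1 = 3.
  i=4: a_4=1, p_4 = 1*86 + 57 = 143, q_4 = 1*3 + 2 = 5.
  i=5: a_5=56, p_5 = 56*143 + 86 = 8094, q_5 = 56*5 + 3 = 283.
  i=6: a_6=1, p_6 = 1*8094 + 143 = 8237, q_6 = 1*283 + 5 = 288.
  i=7: a_7=1, p_7 = 1*8237 + 8094 = 16331, q_7 = 1*288 + 283 = 571.
  i=8: a_8=1, p_8 = 1*16331 + 8237 = 24568, q_8 = 1*571 + 288 = 859.
  i=9: a_9=1, p_9 = 1*24568 + 16331 = 40899, q_9 = 1*859 + 571 = 1430.
Indeed p_4^2 - 818*q_4^2 = 20449 - 20450 = -1, not +1.
Check: 40899^2 - 818*1430^2 = 1672728201 - 1672728200 = 1, so (x, y) = (40899, 1430) solves the equation, and by the theorem it is the least positive solution.

(x, y) = (40899, 1430)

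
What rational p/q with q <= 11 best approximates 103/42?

27/11

Expand x = 103/42 as a continued fraction with the Euclidean algorithm:
  103 = 2*42 + 19, so a_0 = 2.
  42 = 2*19 + 4, so a_1 = 2.
  19 = 4*4 + 3, so a_2 = 4.
  4 = 1*3 + 1, so a_3 = 1.
  3 = 3*1 + 0, so a_4 = 3.
so x = [2; 2, 4, 1, 3].
Convergents (p_i = a_i*p_{i-1} + p_{i-2}, q_i = a_i*q_{i-1} + q_{i-2} with p_{-2}=0, p_{-1}=1, q_{-2}=1, q_{-1}=0), until the denominator exceeds 11:
  i=0: a_0=2, p_0 = 2*1 + 0 = 2, q_0 = 2*0 + 1 = 1.
  i=1: a_1=2, p_1 = 2*2 + 1 = 5, q_1 = 2*1 + 0 = 2.
  i=2: a_2=4, p_2 = 4*5 + 2 = 22, q_2 = 4*2 + 1 = 9.
  i=3: a_3=1, p_3 = 1*22 + 5 = 27, q_3 = 1*9 + 2 = 11.
  i=4: a_4=3, p_4 = 3*27 + 22 = 103, q_4 = 3*11 + 9 = 42.
q_4 = 42 > 11, so the last convergent with denominator <= 11 is p_3/q_3 = 27/11.
The closest fraction with denominator <= 11 is either p_3/q_3 or the intermediate fraction (k*p_3 + p_2)/(k*q_3 + q_2) with the largest k >= 1 whose denominator stays <= 11; these approach x as k grows, and every other convergent or intermediate fraction in range is farther away.
Largest k: floor((11 - q_2)/q_3) = floor((11 - 9)/11) = 0.
Since k = 0, no intermediate fraction beyond p_3/q_3 has denominator <= 11, so the convergent 27/11 is the closest (its error is |103*11 - 27*42|/(42*11) = 1/462).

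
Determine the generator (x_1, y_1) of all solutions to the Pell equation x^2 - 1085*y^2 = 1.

First expand sqrt(1085) as a continued fraction. With x_i = (sqrt(1085) + m_i)/d_i and (m_0, d_0) = (0, 1): a_0 = floor(sqrt(1085)) = 32, since 32^2 = 1024 <= 1085 < 1089 = 33^2.
Iterate m_{i+1} = d_i*a_i - m_i, d_{i+1} = (1085 - m_{i+1}^2)/d_i, a_{i+1} = floor((a_0 + m_{i+1})/d_{i+1}):
  m_1 = 1*32 - 0 = 32, d_1 = (1085 - 32^2)/1 = 61/1 = 61, a_1 = floor((32 + 32)/61) = 1.
  m_2 = 61*1 - 32 = 29, d_2 = (1085 - 29^2)/61 = 244/61 = 4, a_2 = floor((32 + 29)/4) = 15.
  m_3 = 4*15 - 29 = 31, d_3 = (1085 - 31^2)/4 = 124/4 = 31, a_3 = floor((32 + 31)/31) = 2.
  m_4 = 31*2 - 31 = 31, d_4 = (1085 - 31^2)/31 = 124/31 = 4, a_4 = floor((32 + 31)/4) = 15.
  m_5 = 4*15 - 31 = 29, d_5 = (1085 - 29^2)/4 = 244/4 = 61, a_5 = floor((32 + 29)/61) = 1.
  m_6 = 61*1 - 29 = 32, d_6 = (1085 - 32^2)/61 = 61/61 = 1, a_6 = floor((32 + 32)/1) = 64.
  m_7 = 1*64 - 32 = 32, d_7 = (1085 - 32^2)/1 = 61/1 = 61: (m_7, d_7) = (m_1, d_1) = (32, 61), so from here the quotients repeat a_1, ..., a_6; the period length is 6.
So sqrt(1085) = [32; (1, 15, 2, 15, 1, 64)] with period length k = 6.
k is even, so the fundamental solution of x^2 - 1085y^2 = 1 is (p_{k-1}, q_{k-1}) = (p_5, q_5); compute convergents through index 5.
Convergents (p_i = a_i*p_{i-1} + p_{i-2}, q_i = a_i*q_{i-1} + q_{i-2} with p_{-2}=0, p_{-1}=1, q_{-2}=1, q_{-1}=0):
  i=0: a_0=32, p_0 = 32*1 + 0 = 32, q_0 = 32*0 + 1 = 1.
  i=1: a_1=1, p_1 = 1*32 + 1 = 33, q_1 = 1*1 + 0 = 1.
  i=2: a_2=15, p_2 = 15*33 + 32 = 527, q_2 = 15*1 + 1 = 16.
  i=3: a_3=2, p_3 = 2*527 + 33 = 1087, q_3 = 2*16 + 1 = 33.
  i=4: a_4=15, p_4 = 15*1087 + 527 = 16832, q_4 = 15*33 + 16 = 511.
  i=5: a_5=1, p_5 = 1*16832 + 1087 = 17919, q_5 = 1*511 + 33 = 544.
Check: 17919^2 - 1085*544^2 = 321090561 - 321090560 = 1, so (x, y) = (17919, 544) solves the equation, and by the theorem it is the least positive solution.

(x, y) = (17919, 544)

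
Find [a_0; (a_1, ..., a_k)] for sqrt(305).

[17; (2, 6, 2, 34)]

Write x_i = (sqrt(305) + m_i)/d_i with (m_0, d_0) = (0, 1). a_0 = floor(sqrt(305)) = 17, since 17^2 = 289 <= 305 < 324 = 18^2.
Iterate m_{i+1} = d_i*a_i - m_i, d_{i+1} = (305 - m_{i+1}^2)/d_i, a_{i+1} = floor((a_0 + m_{i+1})/d_{i+1}):
  m_1 = 1*17 - 0 = 17, d_1 = (305 - 17^2)/1 = 16/1 = 16, a_1 = floor((17 + 17)/16) = 2.
  m_2 = 16*2 - 17 = 15, d_2 = (305 - 15^2)/16 = 80/16 = 5, a_2 = floor((17 + 15)/5) = 6.
  m_3 = 5*6 - 15 = 15, d_3 = (305 - 15^2)/5 = 80/5 = 16, a_3 = floor((17 + 15)/16) = 2.
  m_4 = 16*2 - 15 = 17, d_4 = (305 - 17^2)/16 = 16/16 = 1, a_4 = floor((17 + 17)/1) = 34.
  m_5 = 1*34 - 17 = 17, d_5 = (305 - 17^2)/1 = 16/1 = 16: (m_5, d_5) = (m_1, d_1) = (17, 16), so from here the quotients repeat a_1, ..., a_4; the period length is 4.
Hence the expansion of sqrt(305) is a_0 = 17 followed by the repeating block 2, 6, 2, 34 (period 4).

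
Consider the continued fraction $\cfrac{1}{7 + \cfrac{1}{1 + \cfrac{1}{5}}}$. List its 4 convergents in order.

Using the convergent recurrence p_i = a_i*p_{i-1} + p_{i-2}, q_i = a_i*q_{i-1} + q_{i-2} with p_{-2}=0, p_{-1}=1, q_{-2}=1, q_{-1}=0:
  i=0: a_0=0, p_0 = 0*1 + 0 = 0, q_0 = 0*0 + 1 = 1.
  i=1: a_1=7, p_1 = 7*0 + 1 = 1, q_1 = 7*1 + 0 = 7.
  i=2: a_2=1, p_2 = 1*1 + 0 = 1, q_2 = 1*7 + 1 = 8.
  i=3: a_3=5, p_3 = 5*1 + 1 = 6, q_3 = 5*8 + 7 = 47.

0/1, 1/7, 1/8, 6/47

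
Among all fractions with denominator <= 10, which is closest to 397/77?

31/6

Expand x = 397/77 as a continued fraction with the Euclidean algorithm:
  397 = 5*77 + 12, so a_0 = 5.
  77 = 6*12 + 5, so a_1 = 6.
  12 = 2*5 + 2, so a_2 = 2.
  5 = 2*2 + 1, so a_3 = 2.
  2 = 2*1 + 0, so a_4 = 2.
so x = [5; 6, 2, 2, 2].
Convergents (p_i = a_i*p_{i-1} + p_{i-2}, q_i = a_i*q_{i-1} + q_{i-2} with p_{-2}=0, p_{-1}=1, q_{-2}=1, q_{-1}=0), until the denominator exceeds 10:
  i=0: a_0=5, p_0 = 5*1 + 0 = 5, q_0 = 5*0 + 1 = 1.
  i=1: a_1=6, p_1 = 6*5 + 1 = 31, q_1 = 6*1 + 0 = 6.
  i=2: a_2=2, p_2 = 2*31 + 5 = 67, q_2 = 2*6 + 1 = 13.
q_2 = 13 > 10, so the last convergent with denominator <= 10 is p_1/q_1 = 31/6.
The closest fraction with denominator <= 10 is either p_1/q_1 or the intermediate fraction (k*p_1 + p_0)/(k*q_1 + q_0) with the largest k >= 1 whose denominator stays <= 10; these approach x as k grows, and every other convergent or intermediate fraction in range is farther away.
Largest k: floor((10 - q_0)/q_1) = floor((10 - 1)/6) = 1.
That gives (1*31 + 5)/(1*6 + 1) = 36/7.
Compare the errors: |x - 31/6| = |397*6 - 31*77|/(77*6) = 5/462, and |x - 36/7| = |397*7 - 36*77|/(77*7) = 7/539.
Cross-multiplying, 5*539 = 2695 < 3234 = 7*462, so 5/462 is smaller: the convergent 31/6 is closer to x than 36/7.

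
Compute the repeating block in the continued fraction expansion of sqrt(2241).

Write x_i = (sqrt(2241) + m_i)/d_i with (m_0, d_0) = (0, 1). a_0 = floor(sqrt(2241)) = 47, since 47^2 = 2209 <= 2241 < 2304 = 48^2.
Iterate m_{i+1} = d_i*a_i - m_i, d_{i+1} = (2241 - m_{i+1}^2)/d_i, a_{i+1} = floor((a_0 + m_{i+1})/d_{i+1}):
  m_1 = 1*47 - 0 = 47, d_1 = (2241 - 47^2)/1 = 32/1 = 32, a_1 = floor((47 + 47)/32) = 2.
  m_2 = 32*2 - 47 = 17, d_2 = (2241 - 17^2)/32 = 1952/32 = 61, a_2 = floor((47 + 17)/61) = 1.
  m_3 = 61*1 - 17 = 44, d_3 = (2241 - 44^2)/61 = 305/61 = 5, a_3 = floor((47 + 44)/5) = 18.
  m_4 = 5*18 - 44 = 46, d_4 = (2241 - 46^2)/5 = 125/5 = 25, a_4 = floor((47 + 46)/25) = 3.
  m_5 = 25*3 - 46 = 29, d_5 = (2241 - 29^2)/25 = 1400/25 = 56, a_5 = floor((47 + 29)/56) = 1.
  m_6 = 56*1 - 29 = 27, d_6 = (2241 - 27^2)/56 = 1512/56 = 27, a_6 = floor((47 + 27)/27) = 2.
  m_7 = 27*2 - 27 = 27, d_7 = (2241 - 27^2)/27 = 1512/27 = 56, a_7 = floor((47 + 27)/56) = 1.
  m_8 = 56*1 - 27 = 29, d_8 = (2241 - 29^2)/56 = 1400/56 = 25, a_8 = floor((47 + 29)/25) = 3.
  m_9 = 25*3 - 29 = 46, d_9 = (2241 - 46^2)/25 = 125/25 = 5, a_9 = floor((47 + 46)/5) = 18.
  m_10 = 5*18 - 46 = 44, d_10 = (2241 - 44^2)/5 = 305/5 = 61, a_10 = floor((47 + 44)/61) = 1.
  m_11 = 61*1 - 44 = 17, d_11 = (2241 - 17^2)/61 = 1952/61 = 32, a_11 = floor((47 + 17)/32) = 2.
  m_12 = 32*2 - 17 = 47, d_12 = (2241 - 47^2)/32 = 32/32 = 1, a_12 = floor((47 + 47)/1) = 94.
  m_13 = 1*94 - 47 = 47, d_13 = (2241 - 47^2)/1 = 32/1 = 32: (m_13, d_13) = (m_1, d_1) = (47, 32), so from here the quotients repeat a_1, ..., a_12; the period length is 12.
Hence the expansion of sqrt(2241) is a_0 = 47 followed by the repeating block 2, 1, 18, 3, 1, 2, 1, 3, 18, 1, 2, 94 (period 12).

[47; (2, 1, 18, 3, 1, 2, 1, 3, 18, 1, 2, 94)]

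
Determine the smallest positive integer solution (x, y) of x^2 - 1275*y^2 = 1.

(x, y) = (4999, 140)

First expand sqrt(1275) as a continued fraction. With x_i = (sqrt(1275) + m_i)/d_i and (m_0, d_0) = (0, 1): a_0 = floor(sqrt(1275)) = 35, since 35^2 = 1225 <= 1275 < 1296 = 36^2.
Iterate m_{i+1} = d_i*a_i - m_i, d_{i+1} = (1275 - m_{i+1}^2)/d_i, a_{i+1} = floor((a_0 + m_{i+1})/d_{i+1}):
  m_1 = 1*35 - 0 = 35, d_1 = (1275 - 35^2)/1 = 50/1 = 50, a_1 = floor((35 + 35)/50) = 1.
  m_2 = 50*1 - 35 = 15, d_2 = (1275 - 15^2)/50 = 1050/50 = 21, a_2 = floor((35 + 15)/21) = 2.
  m_3 = 21*2 - 15 = 27, d_3 = (1275 - 27^2)/21 = 546/21 = 26, a_3 = floor((35 + 27)/26) = 2.
  m_4 = 26*2 - 27 = 25, d_4 = (1275 - 25^2)/26 = 650/26 = 25, a_4 = floor((35 + 25)/25) = 2.
  m_5 = 25*2 - 25 = 25, d_5 = (1275 - 25^2)/25 = 650/25 = 26, a_5 = floor((35 + 25)/26) = 2.
  m_6 = 26*2 - 25 = 27, d_6 = (1275 - 27^2)/26 = 546/26 = 21, a_6 = floor((35 + 27)/21) = 2.
  m_7 = 21*2 - 27 = 15, d_7 = (1275 - 15^2)/21 = 1050/21 = 50, a_7 = floor((35 + 15)/50) = 1.
  m_8 = 50*1 - 15 = 35, d_8 = (1275 - 35^2)/50 = 50/50 = 1, a_8 = floor((35 + 35)/1) = 70.
  m_9 = 1*70 - 35 = 35, d_9 = (1275 - 35^2)/1 = 50/1 = 50: (m_9, d_9) = (m_1, d_1) = (35, 50), so from here the quotients repeat a_1, ..., a_8; the period length is 8.
So sqrt(1275) = [35; (1, 2, 2, 2, 2, 2, 1, 70)] with period length k = 8.
k is even, so the fundamental solution of x^2 - 1275y^2 = 1 is (p_{k-1}, q_{k-1}) = (p_7, q_7); compute convergents through index 7.
Convergents (p_i = a_i*p_{i-1} + p_{i-2}, q_i = a_i*q_{i-1} + q_{i-2} with p_{-2}=0, p_{-1}=1, q_{-2}=1, q_{-1}=0):
  i=0: a_0=35, p_0 = 35*1 + 0 = 35, q_0 = 35*0 + 1 = 1.
  i=1: a_1=1, p_1 = 1*35 + 1 = 36, q_1 = 1*1 + 0 = 1.
  i=2: a_2=2, p_2 = 2*36 + 35 = 107, q_2 = 2*1 + 1 = 3.
  i=3: a_3=2, p_3 = 2*107 + 36 = 250, q_3 = 2*3 + 1 = 7.
  i=4: a_4=2, p_4 = 2*250 + 107 = 607, q_4 = 2*7 + 3 = 17.
  i=5: a_5=2, p_5 = 2*607 + 250 = 1464, q_5 = 2*17 + 7 = 41.
  i=6: a_6=2, p_6 = 2*1464 + 607 = 3535, q_6 = 2*41 + 17 = 99.
  i=7: a_7=1, p_7 = 1*3535 + 1464 = 4999, q_7 = 1*99 + 41 = 140.
Check: 4999^2 - 1275*140^2 = 24990001 - 24990000 = 1, so (x, y) = (4999, 140) solves the equation, and by the theorem it is the least positive solution.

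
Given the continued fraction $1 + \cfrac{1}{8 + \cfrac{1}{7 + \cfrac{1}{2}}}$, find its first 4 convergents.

1/1, 9/8, 64/57, 137/122

Using the convergent recurrence p_i = a_i*p_{i-1} + p_{i-2}, q_i = a_i*q_{i-1} + q_{i-2} with p_{-2}=0, p_{-1}=1, q_{-2}=1, q_{-1}=0:
  i=0: a_0=1, p_0 = 1*1 + 0 = 1, q_0 = 1*0 + 1 = 1.
  i=1: a_1=8, p_1 = 8*1 + 1 = 9, q_1 = 8*1 + 0 = 8.
  i=2: a_2=7, p_2 = 7*9 + 1 = 64, q_2 = 7*8 + 1 = 57.
  i=3: a_3=2, p_3 = 2*64 + 9 = 137, q_3 = 2*57 + 8 = 122.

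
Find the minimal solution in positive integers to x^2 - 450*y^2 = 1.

(x, y) = (19601, 924)

First expand sqrt(450) as a continued fraction. With x_i = (sqrt(450) + m_i)/d_i and (m_0, d_0) = (0, 1): a_0 = floor(sqrt(450)) = 21, since 21^2 = 441 <= 450 < 484 = 22^2.
Iterate m_{i+1} = d_i*a_i - m_i, d_{i+1} = (450 - m_{i+1}^2)/d_i, a_{i+1} = floor((a_0 + m_{i+1})/d_{i+1}):
  m_1 = 1*21 - 0 = 21, d_1 = (450 - 21^2)/1 = 9/1 = 9, a_1 = floor((21 + 21)/9) = 4.
  m_2 = 9*4 - 21 = 15, d_2 = (450 - 15^2)/9 = 225/9 = 25, a_2 = floor((21 + 15)/25) = 1.
  m_3 = 25*1 - 15 = 10, d_3 = (450 - 10^2)/25 = 350/25 = 14, a_3 = floor((21 + 10)/14) = 2.
  m_4 = 14*2 - 10 = 18, d_4 = (450 - 18^2)/14 = 126/14 = 9, a_4 = floor((21 + 18)/9) = 4.
  m_5 = 9*4 - 18 = 18, d_5 = (450 - 18^2)/9 = 126/9 = 14, a_5 = floor((21 + 18)/14) = 2.
  m_6 = 14*2 - 18 = 10, d_6 = (450 - 10^2)/14 = 350/14 = 25, a_6 = floor((21 + 10)/25) = 1.
  m_7 = 25*1 - 10 = 15, d_7 = (450 - 15^2)/25 = 225/25 = 9, a_7 = floor((21 + 15)/9) = 4.
  m_8 = 9*4 - 15 = 21, d_8 = (450 - 21^2)/9 = 9/9 = 1, a_8 = floor((21 + 21)/1) = 42.
  m_9 = 1*42 - 21 = 21, d_9 = (450 - 21^2)/1 = 9/1 = 9: (m_9, d_9) = (m_1, d_1) = (21, 9), so from here the quotients repeat a_1, ..., a_8; the period length is 8.
So sqrt(450) = [21; (4, 1, 2, 4, 2, 1, 4, 42)] with period length k = 8.
k is even, so the fundamental solution of x^2 - 450y^2 = 1 is (p_{k-1}, q_{k-1}) = (p_7, q_7); compute convergents through index 7.
Convergents (p_i = a_i*p_{i-1} + p_{i-2}, q_i = a_i*q_{i-1} + q_{i-2} with p_{-2}=0, p_{-1}=1, q_{-2}=1, q_{-1}=0):
  i=0: a_0=21, p_0 = 21*1 + 0 = 21, q_0 = 21*0 + 1 = 1.
  i=1: a_1=4, p_1 = 4*21 + 1 = 85, q_1 = 4*1 + 0 = 4.
  i=2: a_2=1, p_2 = 1*85 + 21 = 106, q_2 = 1*4 + 1 = 5.
  i=3: a_3=2, p_3 = 2*106 + 85 = 297, q_3 = 2*5 + 4 = 14.
  i=4: a_4=4, p_4 = 4*297 + 106 = 1294, q_4 = 4*14 + 5 = 61.
  i=5: a_5=2, p_5 = 2*1294 + 297 = 2885, q_5 = 2*61 + 14 = 136.
  i=6: a_6=1, p_6 = 1*2885 + 1294 = 4179, q_6 = 1*136 + 61 = 197.
  i=7: a_7=4, p_7 = 4*4179 + 2885 = 19601, q_7 = 4*197 + 136 = 924.
Check: 19601^2 - 450*924^2 = 384199201 - 384199200 = 1, so (x, y) = (19601, 924) solves the equation, and by the theorem it is the least positive solution.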